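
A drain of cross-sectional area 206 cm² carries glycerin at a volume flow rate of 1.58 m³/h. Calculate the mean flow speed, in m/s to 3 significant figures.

Q = 1.58 m³/h = 0.000439 m³/s.
v = Q/A = 0.000439 / 0.0206 = 0.0213 m/s.

v ≈ 0.0213 m/s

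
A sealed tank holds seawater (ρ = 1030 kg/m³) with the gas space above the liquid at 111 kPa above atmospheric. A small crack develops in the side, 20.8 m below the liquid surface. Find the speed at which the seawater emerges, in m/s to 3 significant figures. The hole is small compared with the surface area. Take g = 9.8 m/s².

v ≈ 25.0 m/s

Take point 1 at the surface (v₁ ≈ 0) and point 2 at the hole (at atmospheric pressure). Bernoulli: P₁ + ρg h = P_atm + ½ρv₂².
With P₁ − P_atm = 111000 Pa, v₂ = √(2gh + 2ΔP/ρ) = √(2·9.8·20.8 + 2·111000/1030) = 25.0 m/s.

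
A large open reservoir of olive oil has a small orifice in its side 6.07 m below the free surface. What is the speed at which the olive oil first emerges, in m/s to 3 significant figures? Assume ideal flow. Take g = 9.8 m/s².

v ≈ 10.9 m/s

With the surface at rest and both surface and jet at atmospheric pressure, Bernoulli gives ρg h = ½ρv², so v = √(2gh) = √(2·9.8·6.07) = 10.9 m/s.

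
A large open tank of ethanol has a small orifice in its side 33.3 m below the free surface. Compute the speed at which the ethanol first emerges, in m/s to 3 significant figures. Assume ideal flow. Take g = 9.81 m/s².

The surface is effectively still and both ends are open, so ½v² = gh and v = √(2·9.81·33.3) = 25.6 m/s.

v = 25.6 m/s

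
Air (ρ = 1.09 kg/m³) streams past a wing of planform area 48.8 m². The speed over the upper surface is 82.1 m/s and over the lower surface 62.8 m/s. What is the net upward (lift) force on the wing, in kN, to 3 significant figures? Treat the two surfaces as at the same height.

F ≈ 74.4 kN

The faster flow above has the lower pressure; Bernoulli (same height) gives ΔP = ½ρ(v_up² − v_low²).
ΔP = ½·1.09·(82.1² − 62.8²) = 1520 Pa.
Lift = ΔP · A = 1520 × 48.8 = 74400 N.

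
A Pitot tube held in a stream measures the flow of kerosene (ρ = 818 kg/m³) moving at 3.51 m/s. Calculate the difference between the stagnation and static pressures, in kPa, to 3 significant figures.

Bernoulli between the free stream and the stagnation point: ½ρv² = P_stag − P_static.
ΔP = ½·818·3.51² = 5040 Pa.

ΔP ≈ 5.04 kPa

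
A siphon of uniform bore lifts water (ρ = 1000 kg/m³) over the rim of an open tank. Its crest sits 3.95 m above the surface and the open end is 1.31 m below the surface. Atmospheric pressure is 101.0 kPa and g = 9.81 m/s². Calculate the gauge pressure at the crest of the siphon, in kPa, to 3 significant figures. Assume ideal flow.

Bernoulli surface→outlet gives ½v² = g·h_out, so v = √(2·9.81·1.31) = 5.07 m/s.
With constant cross-section the crest speed equals v; applying Bernoulli from the surface up to the crest, P_top = P_atm − ½ρv² − ρg·h_top.
P_top = 101000 − ½·1000·5.07² − 1000·9.81·3.95 = 49400 Pa. So P_gauge = P_top − P_atm = -51600 Pa.

-51.6 kPa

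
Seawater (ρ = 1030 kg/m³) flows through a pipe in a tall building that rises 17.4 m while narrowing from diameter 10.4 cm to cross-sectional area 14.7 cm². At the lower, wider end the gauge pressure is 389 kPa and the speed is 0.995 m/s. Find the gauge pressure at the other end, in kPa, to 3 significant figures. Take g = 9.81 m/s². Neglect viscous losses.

P₂ ≈ 197 kPa

The volume flow rate is constant, so v₂ = (A₁/A₂)v₁ = (84.9/14.7)·0.995 = 5.75 m/s.
Bernoulli: P₁ + ½ρv₁² + ρg h₁ = P₂ + ½ρv₂² + ρg h₂, so P₂ = P₁ + ½ρ(v₁² − v₂²) − ρg(h₂ − h₁).
P₂ = 389000 + ½·1030·(0.995² − 5.75²) − 1030·9.81·(+17.4) = 389000 + (-16500) − (176000) = 197000 Pa.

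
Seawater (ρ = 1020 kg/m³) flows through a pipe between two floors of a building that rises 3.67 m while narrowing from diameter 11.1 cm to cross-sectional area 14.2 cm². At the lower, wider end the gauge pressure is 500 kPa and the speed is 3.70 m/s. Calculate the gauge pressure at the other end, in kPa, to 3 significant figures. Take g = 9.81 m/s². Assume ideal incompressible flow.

P₂ ≈ 146 kPa

Mass conservation (A₁v₁ = A₂v₂) gives v₂ = 3.70 × 96.8/14.2 = 25.2 m/s.
Bernoulli: P₁ + ½ρv₁² + ρg h₁ = P₂ + ½ρv₂² + ρg h₂, so P₂ = P₁ + ½ρ(v₁² − v₂²) − ρg(h₂ − h₁).
P₂ = 500000 + ½·1020·(3.70² − 25.2²) − 1020·9.81·(+3.67) = 500000 + (-317000) − (36700) = 146000 Pa.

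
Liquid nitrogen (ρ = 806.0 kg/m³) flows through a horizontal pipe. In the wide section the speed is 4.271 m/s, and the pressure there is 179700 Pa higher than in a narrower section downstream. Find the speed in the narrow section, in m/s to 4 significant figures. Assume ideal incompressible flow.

With h₁ = h₂, rearranging Bernoulli gives v₂ = √(v₁² + 2ΔP/ρ).
v₂ = √(4.271² + 2·179700/806.0) = √(18.24 + 445.9) = 21.54 m/s.

v₂ ≈ 21.54 m/s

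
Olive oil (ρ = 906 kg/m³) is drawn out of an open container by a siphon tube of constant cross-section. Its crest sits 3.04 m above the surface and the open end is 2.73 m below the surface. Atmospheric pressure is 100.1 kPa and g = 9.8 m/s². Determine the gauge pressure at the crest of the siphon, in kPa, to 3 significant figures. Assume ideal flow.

The outlet speed comes from Torricelli: v = √(2g·2.73) = 7.31 m/s.
The bore is uniform, so the speed at the crest is the same v. Bernoulli surface→crest: P_atm = P_top + ½ρv² + ρg·h_top.
P_top = 100100 − ½·906·7.31² − 906·9.8·3.04 = 48900 Pa. So P_gauge = P_top − P_atm = -51200 Pa.

P_gauge ≈ -51.2 kPa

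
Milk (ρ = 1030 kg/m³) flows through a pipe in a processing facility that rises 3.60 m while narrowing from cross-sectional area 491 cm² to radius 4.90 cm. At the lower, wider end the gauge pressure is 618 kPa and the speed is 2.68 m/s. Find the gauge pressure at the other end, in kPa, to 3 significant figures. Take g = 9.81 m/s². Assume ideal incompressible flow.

P₂ ≈ 429 kPa

By continuity, v₂ = v₁·A₁/A₂ = 2.68·(491/75.4) = 17.4 m/s.
Applying Bernoulli between the two ends and solving for P₂: P₂ = P₁ + ½ρ(v₁² − v₂²) − ρgΔh.
P₂ = 618000 + ½·1030·(2.68² − 17.4²) − 1030·9.81·(+3.60) = 618000 + (-153000) − (36400) = 429000 Pa.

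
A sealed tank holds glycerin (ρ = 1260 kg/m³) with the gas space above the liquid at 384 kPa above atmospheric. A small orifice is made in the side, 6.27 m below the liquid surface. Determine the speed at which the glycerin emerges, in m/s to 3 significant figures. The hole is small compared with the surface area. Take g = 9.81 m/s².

v ≈ 27.1 m/s

Take point 1 at the surface (v₁ ≈ 0) and point 2 at the hole (at atmospheric pressure). Bernoulli: P₁ + ρg h = P_atm + ½ρv₂².
With P₁ − P_atm = 384000 Pa, v₂ = √(2gh + 2ΔP/ρ) = √(2·9.81·6.27 + 2·384000/1260) = 27.1 m/s.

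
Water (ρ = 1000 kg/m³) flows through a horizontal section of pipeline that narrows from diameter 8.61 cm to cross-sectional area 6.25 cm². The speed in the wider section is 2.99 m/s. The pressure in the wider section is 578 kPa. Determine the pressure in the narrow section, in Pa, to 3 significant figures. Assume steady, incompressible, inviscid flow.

195000 Pa

Mass conservation (A₁v₁ = A₂v₂) gives v₂ = 2.99 × 58.2/6.25 = 27.9 m/s.
Bernoulli (h₁ = h₂): P₁ − P₂ = ½ρ(v₂² − v₁²).
P₂ = P₁ − ½ρ(v₂² − v₁²) = 578000 − ½·1000·(27.9² − 2.99²) = 578000 − 383000 = 195000 Pa.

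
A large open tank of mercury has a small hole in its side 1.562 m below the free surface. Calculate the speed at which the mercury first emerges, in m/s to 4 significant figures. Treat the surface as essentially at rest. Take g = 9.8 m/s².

With the surface at rest and both surface and jet at atmospheric pressure, Bernoulli gives ρg h = ½ρv², so v = √(2gh) = √(2·9.8·1.562) = 5.533 m/s.

v = 5.533 m/s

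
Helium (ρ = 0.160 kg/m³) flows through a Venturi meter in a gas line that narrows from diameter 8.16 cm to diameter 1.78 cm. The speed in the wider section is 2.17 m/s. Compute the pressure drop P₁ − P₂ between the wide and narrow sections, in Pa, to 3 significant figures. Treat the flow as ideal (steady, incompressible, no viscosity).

The volume flow rate is constant, so v₂ = (A₁/A₂)v₁ = (52.3/2.49)·2.17 = 45.6 m/s.
Along the horizontal streamline, P + ½ρv² is constant.
P₁ − P₂ = ½·0.160·(45.6² − 2.17²) = ½·0.160·2070 = 166 Pa.

ΔP = 166 Pa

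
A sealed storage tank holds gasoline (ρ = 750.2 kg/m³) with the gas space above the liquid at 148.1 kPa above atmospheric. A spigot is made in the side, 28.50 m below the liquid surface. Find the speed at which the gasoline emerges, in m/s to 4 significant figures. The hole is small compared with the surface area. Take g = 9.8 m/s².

Take point 1 at the surface (v₁ ≈ 0) and point 2 at the hole (at atmospheric pressure). Bernoulli: P₁ + ρg h = P_atm + ½ρv₂².
With P₁ − P_atm = 148100 Pa, v₂ = √(2gh + 2ΔP/ρ) = √(2·9.8·28.50 + 2·148100/750.2) = 30.88 m/s.

30.88 m/s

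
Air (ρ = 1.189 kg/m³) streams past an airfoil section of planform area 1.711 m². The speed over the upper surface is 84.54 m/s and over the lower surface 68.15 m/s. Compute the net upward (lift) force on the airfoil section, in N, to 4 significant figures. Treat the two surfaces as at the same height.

F ≈ 2546 N

The faster flow above has the lower pressure; Bernoulli (same height) gives ΔP = ½ρ(v_up² − v_low²).
ΔP = ½·1.189·(84.54² − 68.15²) = 1488 Pa.
Lift = ΔP · A = 1488 × 1.711 = 2546 N.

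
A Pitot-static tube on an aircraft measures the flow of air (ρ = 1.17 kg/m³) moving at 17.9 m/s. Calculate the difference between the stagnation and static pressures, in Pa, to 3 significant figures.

ΔP = 187 Pa

The dynamic pressure equals the rise in static pressure at the stagnation point: ΔP = ½ρv².
ΔP = ½·1.17·17.9² = 187 Pa.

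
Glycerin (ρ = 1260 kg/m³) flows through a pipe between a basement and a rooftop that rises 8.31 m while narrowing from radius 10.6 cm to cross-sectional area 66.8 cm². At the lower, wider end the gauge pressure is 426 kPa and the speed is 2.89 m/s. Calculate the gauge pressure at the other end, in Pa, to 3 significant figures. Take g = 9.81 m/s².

182000 Pa

Continuity gives A₁v₁ = A₂v₂, so v₂ = (353 cm²)/(66.8 cm²) × 2.89 m/s = 15.3 m/s.
Energy conservation along the streamline gives P₂ = P₁ − ½ρ(v₂² − v₁²) − ρg(h₂ − h₁).
P₂ = 426000 + ½·1260·(2.89² − 15.3²) − 1260·9.81·(+8.31) = 426000 + (-142000) − (103000) = 182000 Pa.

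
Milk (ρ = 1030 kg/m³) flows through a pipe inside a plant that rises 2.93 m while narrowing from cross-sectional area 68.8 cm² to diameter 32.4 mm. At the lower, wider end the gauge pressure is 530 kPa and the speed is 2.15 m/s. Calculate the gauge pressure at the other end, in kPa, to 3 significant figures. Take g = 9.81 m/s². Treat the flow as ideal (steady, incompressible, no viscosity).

337 kPa

By continuity, v₂ = v₁·A₁/A₂ = 2.15·(68.8/8.24) = 17.9 m/s.
Bernoulli: P₁ + ½ρv₁² + ρg h₁ = P₂ + ½ρv₂² + ρg h₂, so P₂ = P₁ + ½ρ(v₁² − v₂²) − ρg(h₂ − h₁).
P₂ = 530000 + ½·1030·(2.15² − 17.9²) − 1030·9.81·(+2.93) = 530000 + (-163000) − (29600) = 337000 Pa.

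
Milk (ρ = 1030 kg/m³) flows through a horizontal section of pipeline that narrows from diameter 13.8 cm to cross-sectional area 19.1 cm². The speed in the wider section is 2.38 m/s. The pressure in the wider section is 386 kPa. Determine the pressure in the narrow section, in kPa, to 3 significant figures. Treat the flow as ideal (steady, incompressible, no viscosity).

By continuity, v₂ = v₁·A₁/A₂ = 2.38·(150/19.1) = 18.6 m/s.
With no height change, Bernoulli's equation is P₁ + ½ρv₁² = P₂ + ½ρv₂².
P₂ = P₁ − ½ρ(v₂² − v₁²) = 386000 − ½·1030·(18.6² − 2.38²) = 386000 − 176000 = 210000 Pa.

210 kPa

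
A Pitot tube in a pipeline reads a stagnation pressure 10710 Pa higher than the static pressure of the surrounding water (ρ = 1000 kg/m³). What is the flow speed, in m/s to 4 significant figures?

4.628 m/s

Bernoulli between the free stream and the stagnation point: ½ρv² = P_stag − P_static.
v = √(2ΔP/ρ) = √(2·10710/1000) = 4.628 m/s.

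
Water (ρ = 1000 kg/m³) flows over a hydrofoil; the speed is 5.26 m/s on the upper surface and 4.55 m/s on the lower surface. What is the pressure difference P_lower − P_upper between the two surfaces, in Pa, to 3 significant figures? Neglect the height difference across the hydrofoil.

With negligible Δh, P + ½ρv² is constant, so P_low − P_up = ½ρ(v_up² − v_low²).
ΔP = ½·1000·(5.26² − 4.55²) = 3480 Pa.

ΔP ≈ 3480 Pa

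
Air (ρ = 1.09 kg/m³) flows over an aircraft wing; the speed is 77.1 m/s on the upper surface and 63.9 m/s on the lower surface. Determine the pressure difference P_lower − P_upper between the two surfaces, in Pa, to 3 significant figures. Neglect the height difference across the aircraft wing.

With negligible Δh, P + ½ρv² is constant, so P_low − P_up = ½ρ(v_up² − v_low²).
ΔP = ½·1.09·(77.1² − 63.9²) = 1010 Pa.

ΔP = 1010 Pa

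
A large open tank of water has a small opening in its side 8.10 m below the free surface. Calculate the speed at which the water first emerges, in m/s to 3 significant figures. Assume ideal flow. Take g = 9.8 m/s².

v ≈ 12.6 m/s

With the surface at rest and both surface and jet at atmospheric pressure, Bernoulli gives ρg h = ½ρv², so v = √(2gh) = √(2·9.8·8.10) = 12.6 m/s.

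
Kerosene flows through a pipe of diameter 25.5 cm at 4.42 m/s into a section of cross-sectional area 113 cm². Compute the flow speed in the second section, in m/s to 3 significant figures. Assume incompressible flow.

The volume flow rate is constant, so v₂ = (A₁/A₂)v₁ = (511/113)·4.42 = 20.0 m/s.

v₂ = 20.0 m/s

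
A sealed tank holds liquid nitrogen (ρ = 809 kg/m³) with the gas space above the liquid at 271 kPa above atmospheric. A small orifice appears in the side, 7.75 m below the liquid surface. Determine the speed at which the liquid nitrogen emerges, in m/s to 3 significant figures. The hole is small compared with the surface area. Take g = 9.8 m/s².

Take point 1 at the surface (v₁ ≈ 0) and point 2 at the hole (at atmospheric pressure). Bernoulli: P₁ + ρg h = P_atm + ½ρv₂².
With P₁ − P_atm = 271000 Pa, v₂ = √(2gh + 2ΔP/ρ) = √(2·9.8·7.75 + 2·271000/809) = 28.7 m/s.

v ≈ 28.7 m/s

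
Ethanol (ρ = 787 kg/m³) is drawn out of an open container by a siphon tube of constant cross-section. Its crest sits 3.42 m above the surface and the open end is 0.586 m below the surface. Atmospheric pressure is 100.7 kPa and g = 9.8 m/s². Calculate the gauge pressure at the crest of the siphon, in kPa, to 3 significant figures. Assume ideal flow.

Bernoulli surface→outlet gives ½v² = g·h_out, so v = √(2·9.8·0.586) = 3.39 m/s.
The bore is uniform, so the speed at the crest is the same v. Bernoulli surface→crest: P_atm = P_top + ½ρv² + ρg·h_top.
P_top = 100700 − ½·787·3.39² − 787·9.8·3.42 = 69800 Pa. So P_gauge = P_top − P_atm = -30900 Pa.

-30.9 kPa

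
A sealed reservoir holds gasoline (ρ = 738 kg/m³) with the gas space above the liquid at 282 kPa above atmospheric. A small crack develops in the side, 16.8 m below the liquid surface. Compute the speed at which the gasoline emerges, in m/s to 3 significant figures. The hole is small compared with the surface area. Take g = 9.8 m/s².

v ≈ 33.1 m/s

Take point 1 at the surface (v₁ ≈ 0) and point 2 at the hole (at atmospheric pressure). Bernoulli: P₁ + ρg h = P_atm + ½ρv₂².
With P₁ − P_atm = 282000 Pa, v₂ = √(2gh + 2ΔP/ρ) = √(2·9.8·16.8 + 2·282000/738) = 33.1 m/s.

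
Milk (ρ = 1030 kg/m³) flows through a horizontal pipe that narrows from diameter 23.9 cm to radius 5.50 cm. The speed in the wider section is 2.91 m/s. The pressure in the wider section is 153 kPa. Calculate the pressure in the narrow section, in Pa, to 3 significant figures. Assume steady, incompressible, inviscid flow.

P₂ = 60200 Pa

Continuity gives A₁v₁ = A₂v₂, so v₂ = (449 cm²)/(95.0 cm²) × 2.91 m/s = 13.7 m/s.
Along the horizontal streamline, P + ½ρv² is constant.
P₂ = P₁ − ½ρ(v₂² − v₁²) = 153000 − ½·1030·(13.7² − 2.91²) = 153000 − 92800 = 60200 Pa.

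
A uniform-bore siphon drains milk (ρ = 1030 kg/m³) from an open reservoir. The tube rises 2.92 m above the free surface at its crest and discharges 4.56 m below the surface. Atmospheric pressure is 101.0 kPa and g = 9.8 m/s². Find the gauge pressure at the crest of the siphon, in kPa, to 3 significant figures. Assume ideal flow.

From the surface to the outlet (both open to atmosphere, surface at rest): v = √(2g·h_out) = √(2·9.8·4.56) = 9.45 m/s.
Continuity keeps v the same throughout the tube; from surface to crest, P_atm + 0 = P_top + ½ρv² + ρg·h_top.
P_top = 101000 − ½·1030·9.45² − 1030·9.8·2.92 = 25500 Pa. So P_gauge = P_top − P_atm = -75500 Pa.

P_gauge = -75.5 kPa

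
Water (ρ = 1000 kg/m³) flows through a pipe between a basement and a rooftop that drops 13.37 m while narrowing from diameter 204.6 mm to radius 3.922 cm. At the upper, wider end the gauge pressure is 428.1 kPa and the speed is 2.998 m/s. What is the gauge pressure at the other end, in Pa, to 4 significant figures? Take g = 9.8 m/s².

P₂ = 355600 Pa

Continuity gives A₁v₁ = A₂v₂, so v₂ = (328.8 cm²)/(48.32 cm²) × 2.998 m/s = 20.40 m/s.
Applying Bernoulli between the two ends and solving for P₂: P₂ = P₁ + ½ρ(v₁² − v₂²) − ρgΔh.
P₂ = 428100 + ½·1000·(2.998² − 20.40²) − 1000·9.8·(−13.37) = 428100 + (-203500) − (-131000) = 355600 Pa.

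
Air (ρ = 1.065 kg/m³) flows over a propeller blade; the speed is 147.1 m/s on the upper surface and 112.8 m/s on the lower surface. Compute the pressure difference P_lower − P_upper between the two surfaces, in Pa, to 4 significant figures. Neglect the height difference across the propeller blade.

With negligible Δh, P + ½ρv² is constant, so P_low − P_up = ½ρ(v_up² − v_low²).
ΔP = ½·1.065·(147.1² − 112.8²) = 4747 Pa.

ΔP ≈ 4747 Pa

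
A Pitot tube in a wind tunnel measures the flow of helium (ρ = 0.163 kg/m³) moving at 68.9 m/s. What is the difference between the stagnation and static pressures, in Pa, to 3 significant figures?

Bernoulli between the free stream and the stagnation point: ½ρv² = P_stag − P_static.
ΔP = ½·0.163·68.9² = 387 Pa.

ΔP = 387 Pa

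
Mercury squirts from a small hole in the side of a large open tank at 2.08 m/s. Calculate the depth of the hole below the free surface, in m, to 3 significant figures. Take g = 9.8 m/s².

h = 0.221 m

For a small hole in a large open tank, ½v² = gh, giving h = v²/(2g).
h = 2.08²/(2·9.8) = 4.33/19.60 = 0.221 m.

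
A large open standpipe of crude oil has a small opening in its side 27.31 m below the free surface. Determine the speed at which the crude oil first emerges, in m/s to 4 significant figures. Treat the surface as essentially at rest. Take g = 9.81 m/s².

v = 23.15 m/s

The surface is effectively still and both ends are open, so ½v² = gh and v = √(2·9.81·27.31) = 23.15 m/s.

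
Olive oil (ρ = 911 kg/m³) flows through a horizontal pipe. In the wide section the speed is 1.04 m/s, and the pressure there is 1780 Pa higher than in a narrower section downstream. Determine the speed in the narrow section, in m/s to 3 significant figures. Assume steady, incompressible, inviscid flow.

v₂ ≈ 2.23 m/s

Along the level pipe P + ½ρv² is conserved, hence v₂² = v₁² + 2(P₁ − P₂)/ρ.
v₂ = √(1.04² + 2·1780/911) = √(1.08 + 3.91) = 2.23 m/s.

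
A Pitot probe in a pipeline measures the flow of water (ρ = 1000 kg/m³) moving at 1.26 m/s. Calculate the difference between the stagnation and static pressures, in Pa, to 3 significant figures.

At the stagnation point the flow is brought to rest, so Bernoulli gives P_stag − P_static = ½ρv².
ΔP = ½·1000·1.26² = 794 Pa.

794 Pa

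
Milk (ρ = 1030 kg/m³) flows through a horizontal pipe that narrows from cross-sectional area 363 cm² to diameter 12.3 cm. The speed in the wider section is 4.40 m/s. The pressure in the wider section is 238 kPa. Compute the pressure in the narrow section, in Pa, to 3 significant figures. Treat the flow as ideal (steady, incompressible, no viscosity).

The volume flow rate is constant, so v₂ = (A₁/A₂)v₁ = (363/119)·4.40 = 13.4 m/s.
Bernoulli (h₁ = h₂): P₁ − P₂ = ½ρ(v₂² − v₁²).
P₂ = P₁ − ½ρ(v₂² − v₁²) = 238000 − ½·1030·(13.4² − 4.40²) = 238000 − 83100 = 155000 Pa.

155000 Pa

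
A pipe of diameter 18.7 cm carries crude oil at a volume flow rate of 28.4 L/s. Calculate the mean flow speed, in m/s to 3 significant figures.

v = 1.03 m/s

Q = 28.4 L/s = 0.0284 m³/s.
v = Q/A = 0.0284 / 0.0275 = 1.03 m/s.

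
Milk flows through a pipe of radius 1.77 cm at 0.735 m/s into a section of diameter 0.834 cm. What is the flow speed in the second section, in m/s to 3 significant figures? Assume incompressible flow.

Continuity gives A₁v₁ = A₂v₂, so v₂ = (9.84 cm²)/(0.546 cm²) × 0.735 m/s = 13.2 m/s.

v₂ ≈ 13.2 m/s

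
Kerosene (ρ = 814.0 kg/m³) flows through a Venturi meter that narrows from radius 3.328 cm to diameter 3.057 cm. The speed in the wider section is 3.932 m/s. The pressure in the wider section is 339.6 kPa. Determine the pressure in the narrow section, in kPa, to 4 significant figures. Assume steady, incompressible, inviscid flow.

Continuity gives A₁v₁ = A₂v₂, so v₂ = (34.79 cm²)/(7.340 cm²) × 3.932 m/s = 18.64 m/s.
Bernoulli (h₁ = h₂): P₁ − P₂ = ½ρ(v₂² − v₁²).
P₂ = P₁ − ½ρ(v₂² − v₁²) = 339600 − ½·814.0·(18.64² − 3.932²) = 339600 − 135100 = 204500 Pa.

P₂ ≈ 204.5 kPa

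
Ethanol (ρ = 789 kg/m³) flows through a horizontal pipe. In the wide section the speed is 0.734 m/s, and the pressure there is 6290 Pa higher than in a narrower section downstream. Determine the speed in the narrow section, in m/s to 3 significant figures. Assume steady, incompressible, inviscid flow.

With h₁ = h₂, rearranging Bernoulli gives v₂ = √(v₁² + 2ΔP/ρ).
v₂ = √(0.734² + 2·6290/789) = √(0.539 + 15.9) = 4.06 m/s.

v₂ ≈ 4.06 m/s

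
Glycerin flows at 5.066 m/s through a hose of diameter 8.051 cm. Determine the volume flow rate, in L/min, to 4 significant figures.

Q = A·v = 0.005091 m² × 5.066 m/s = 0.02579 m³/s.
Converting: 0.02579 m³/s × 60000 = 1547 L/min.

Q ≈ 1547 L/min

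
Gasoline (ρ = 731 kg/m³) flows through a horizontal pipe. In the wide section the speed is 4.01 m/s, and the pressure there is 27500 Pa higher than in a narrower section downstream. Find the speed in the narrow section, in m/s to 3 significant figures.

Along the level pipe P + ½ρv² is conserved, hence v₂² = v₁² + 2(P₁ − P₂)/ρ.
v₂ = √(4.01² + 2·27500/731) = √(16.1 + 75.2) = 9.56 m/s.

v₂ ≈ 9.56 m/s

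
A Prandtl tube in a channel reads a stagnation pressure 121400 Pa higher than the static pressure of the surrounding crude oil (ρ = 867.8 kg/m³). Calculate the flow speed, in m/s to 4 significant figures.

The dynamic pressure equals the rise in static pressure at the stagnation point: ΔP = ½ρv².
v = √(2ΔP/ρ) = √(2·121400/867.8) = 16.73 m/s.

v ≈ 16.73 m/s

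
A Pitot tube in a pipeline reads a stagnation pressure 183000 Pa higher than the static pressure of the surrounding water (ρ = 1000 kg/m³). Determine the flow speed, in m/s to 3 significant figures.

Bernoulli between the free stream and the stagnation point: ½ρv² = P_stag − P_static.
v = √(2ΔP/ρ) = √(2·183000/1000) = 19.1 m/s.

19.1 m/s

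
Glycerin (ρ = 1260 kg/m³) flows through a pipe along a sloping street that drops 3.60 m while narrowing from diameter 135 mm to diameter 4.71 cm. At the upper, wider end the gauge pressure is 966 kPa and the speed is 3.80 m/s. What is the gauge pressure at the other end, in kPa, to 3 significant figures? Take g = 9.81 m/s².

Continuity gives A₁v₁ = A₂v₂, so v₂ = (143 cm²)/(17.4 cm²) × 3.80 m/s = 31.2 m/s.
Energy conservation along the streamline gives P₂ = P₁ − ½ρ(v₂² − v₁²) − ρg(h₂ − h₁).
P₂ = 966000 + ½·1260·(3.80² − 31.2²) − 1260·9.81·(−3.60) = 966000 + (-605000) − (-44500) = 406000 Pa.

P₂ = 406 kPa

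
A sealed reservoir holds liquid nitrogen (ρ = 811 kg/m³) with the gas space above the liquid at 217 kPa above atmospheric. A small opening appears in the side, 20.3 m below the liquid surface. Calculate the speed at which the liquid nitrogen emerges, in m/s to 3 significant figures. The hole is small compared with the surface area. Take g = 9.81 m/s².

Take point 1 at the surface (v₁ ≈ 0) and point 2 at the hole (at atmospheric pressure). Bernoulli: P₁ + ρg h = P_atm + ½ρv₂².
With P₁ − P_atm = 217000 Pa, v₂ = √(2gh + 2ΔP/ρ) = √(2·9.81·20.3 + 2·217000/811) = 30.6 m/s.

v ≈ 30.6 m/s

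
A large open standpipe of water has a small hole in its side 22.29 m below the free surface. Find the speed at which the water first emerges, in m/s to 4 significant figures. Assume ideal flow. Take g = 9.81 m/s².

v ≈ 20.91 m/s

Bernoulli from surface to hole (P equal, v_surface ≈ 0): v = √(2gh) = √(2×9.81×22.29) = 20.91 m/s.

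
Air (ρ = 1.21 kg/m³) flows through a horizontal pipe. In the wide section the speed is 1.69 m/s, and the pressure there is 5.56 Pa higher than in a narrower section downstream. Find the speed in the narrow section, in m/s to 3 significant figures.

3.47 m/s

With h₁ = h₂, rearranging Bernoulli gives v₂ = √(v₁² + 2ΔP/ρ).
v₂ = √(1.69² + 2·5.56/1.21) = √(2.86 + 9.19) = 3.47 m/s.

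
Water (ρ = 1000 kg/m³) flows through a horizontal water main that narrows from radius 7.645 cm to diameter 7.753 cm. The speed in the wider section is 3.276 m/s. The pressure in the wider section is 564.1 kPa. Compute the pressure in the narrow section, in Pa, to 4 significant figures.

488300 Pa

The volume flow rate is constant, so v₂ = (A₁/A₂)v₁ = (183.6/47.21)·3.276 = 12.74 m/s.
Bernoulli (h₁ = h₂): P₁ − P₂ = ½ρ(v₂² − v₁²).
P₂ = P₁ − ½ρ(v₂² − v₁²) = 564100 − ½·1000·(12.74² − 3.276²) = 564100 − 75810 = 488300 Pa.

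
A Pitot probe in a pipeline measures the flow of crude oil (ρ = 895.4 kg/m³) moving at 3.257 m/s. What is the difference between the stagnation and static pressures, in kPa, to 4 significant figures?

ΔP = 4.749 kPa

At the stagnation point the flow is brought to rest, so Bernoulli gives P_stag − P_static = ½ρv².
ΔP = ½·895.4·3.257² = 4749 Pa.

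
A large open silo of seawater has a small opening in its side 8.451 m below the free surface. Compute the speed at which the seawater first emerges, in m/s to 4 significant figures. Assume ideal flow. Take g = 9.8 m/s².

v ≈ 12.87 m/s

Torricelli's result v = √(2gh) gives v = √(2·9.8·8.451) = 12.87 m/s.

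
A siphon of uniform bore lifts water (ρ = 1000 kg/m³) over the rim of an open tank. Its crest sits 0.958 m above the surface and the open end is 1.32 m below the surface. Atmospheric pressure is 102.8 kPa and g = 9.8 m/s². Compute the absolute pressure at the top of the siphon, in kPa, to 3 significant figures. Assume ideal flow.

P_top ≈ 80.5 kPa

Bernoulli surface→outlet gives ½v² = g·h_out, so v = √(2·9.8·1.32) = 5.09 m/s.
With constant cross-section the crest speed equals v; applying Bernoulli from the surface up to the crest, P_top = P_atm − ½ρv² − ρg·h_top.
P_top = 102800 − ½·1000·5.09² − 1000·9.8·0.958 = 80500 Pa.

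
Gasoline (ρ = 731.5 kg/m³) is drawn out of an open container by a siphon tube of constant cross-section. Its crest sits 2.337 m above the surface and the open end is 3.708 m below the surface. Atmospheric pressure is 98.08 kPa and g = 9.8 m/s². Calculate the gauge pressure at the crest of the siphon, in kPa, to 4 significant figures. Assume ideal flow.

From the surface to the outlet (both open to atmosphere, surface at rest): v = √(2g·h_out) = √(2·9.8·3.708) = 8.525 m/s.
The bore is uniform, so the speed at the crest is the same v. Bernoulli surface→crest: P_atm = P_top + ½ρv² + ρg·h_top.
P_top = 98080 − ½·731.5·8.525² − 731.5·9.8·2.337 = 54750 Pa. So P_gauge = P_top − P_atm = -43330 Pa.

P_gauge ≈ -43.33 kPa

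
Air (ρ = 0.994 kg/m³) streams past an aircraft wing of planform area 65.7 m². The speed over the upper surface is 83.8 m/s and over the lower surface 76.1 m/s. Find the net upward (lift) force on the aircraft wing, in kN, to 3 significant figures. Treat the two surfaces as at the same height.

F = 40.2 kN

With equal heights on the two surfaces, Bernoulli gives P_lower − P_upper = ½ρ(v_upper² − v_lower²).
ΔP = ½·0.994·(83.8² − 76.1²) = 612 Pa.
Lift = ΔP · A = 612 × 65.7 = 40200 N.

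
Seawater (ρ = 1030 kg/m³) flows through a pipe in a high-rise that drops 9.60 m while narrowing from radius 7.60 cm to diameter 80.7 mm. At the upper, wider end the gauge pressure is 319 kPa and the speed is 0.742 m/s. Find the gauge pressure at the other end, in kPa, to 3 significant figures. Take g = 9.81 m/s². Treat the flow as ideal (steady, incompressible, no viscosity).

Continuity gives A₁v₁ = A₂v₂, so v₂ = (181 cm²)/(51.1 cm²) × 0.742 m/s = 2.63 m/s.
Bernoulli: P₁ + ½ρv₁² + ρg h₁ = P₂ + ½ρv₂² + ρg h₂, so P₂ = P₁ + ½ρ(v₁² − v₂²) − ρg(h₂ − h₁).
P₂ = 319000 + ½·1030·(0.742² − 2.63²) − 1030·9.81·(−9.60) = 319000 + (-3290) − (-97000) = 413000 Pa.

P₂ ≈ 413 kPa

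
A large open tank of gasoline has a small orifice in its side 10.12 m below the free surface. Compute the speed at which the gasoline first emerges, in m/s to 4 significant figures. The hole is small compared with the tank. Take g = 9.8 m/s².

The surface is effectively still and both ends are open, so ½v² = gh and v = √(2·9.8·10.12) = 14.08 m/s.

v ≈ 14.08 m/s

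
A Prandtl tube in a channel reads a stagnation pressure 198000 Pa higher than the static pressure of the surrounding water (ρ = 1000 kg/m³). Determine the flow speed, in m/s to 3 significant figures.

The dynamic pressure equals the rise in static pressure at the stagnation point: ΔP = ½ρv².
v = √(2ΔP/ρ) = √(2·198000/1000) = 19.9 m/s.

v ≈ 19.9 m/s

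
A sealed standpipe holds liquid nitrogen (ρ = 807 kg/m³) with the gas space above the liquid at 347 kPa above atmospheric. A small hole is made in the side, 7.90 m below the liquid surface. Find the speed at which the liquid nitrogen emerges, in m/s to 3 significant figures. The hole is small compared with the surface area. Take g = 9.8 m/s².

v = 31.9 m/s

Take point 1 at the surface (v₁ ≈ 0) and point 2 at the hole (at atmospheric pressure). Bernoulli: P₁ + ρg h = P_atm + ½ρv₂².
With P₁ − P_atm = 347000 Pa, v₂ = √(2gh + 2ΔP/ρ) = √(2·9.8·7.90 + 2·347000/807) = 31.9 m/s.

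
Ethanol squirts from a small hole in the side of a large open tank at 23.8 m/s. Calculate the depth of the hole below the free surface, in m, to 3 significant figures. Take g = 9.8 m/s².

For a small hole in a large open tank, ½v² = gh, giving h = v²/(2g).
h = 23.8²/(2·9.8) = 566/19.60 = 28.9 m.

h = 28.9 m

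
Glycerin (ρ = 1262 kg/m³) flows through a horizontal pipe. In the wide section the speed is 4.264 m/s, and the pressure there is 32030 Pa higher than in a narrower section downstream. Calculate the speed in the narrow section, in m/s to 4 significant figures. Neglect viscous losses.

v₂ ≈ 8.303 m/s

Along the level pipe P + ½ρv² is conserved, hence v₂² = v₁² + 2(P₁ − P₂)/ρ.
v₂ = √(4.264² + 2·32030/1262) = √(18.18 + 50.76) = 8.303 m/s.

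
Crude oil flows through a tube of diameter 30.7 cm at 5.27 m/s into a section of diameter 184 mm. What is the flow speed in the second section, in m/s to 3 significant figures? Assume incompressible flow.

14.7 m/s

The volume flow rate is constant, so v₂ = (A₁/A₂)v₁ = (740/266)·5.27 = 14.7 m/s.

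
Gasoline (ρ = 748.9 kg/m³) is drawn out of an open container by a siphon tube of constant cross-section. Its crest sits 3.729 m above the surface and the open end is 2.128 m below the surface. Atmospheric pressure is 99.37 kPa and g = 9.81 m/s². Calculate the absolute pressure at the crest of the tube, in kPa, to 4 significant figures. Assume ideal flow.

Bernoulli surface→outlet gives ½v² = g·h_out, so v = √(2·9.81·2.128) = 6.462 m/s.
The bore is uniform, so the speed at the crest is the same v. Bernoulli surface→crest: P_atm = P_top + ½ρv² + ρg·h_top.
P_top = 99370 − ½·748.9·6.462² − 748.9·9.81·3.729 = 56340 Pa.

P_top = 56.34 kPa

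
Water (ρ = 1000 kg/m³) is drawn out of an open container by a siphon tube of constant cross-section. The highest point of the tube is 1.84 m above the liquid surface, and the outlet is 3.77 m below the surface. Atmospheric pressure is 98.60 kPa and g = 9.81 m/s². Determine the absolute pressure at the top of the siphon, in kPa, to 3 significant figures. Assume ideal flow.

From the surface to the outlet (both open to atmosphere, surface at rest): v = √(2g·h_out) = √(2·9.81·3.77) = 8.60 m/s.
With constant cross-section the crest speed equals v; applying Bernoulli from the surface up to the crest, P_top = P_atm − ½ρv² − ρg·h_top.
P_top = 98600 − ½·1000·8.60² − 1000·9.81·1.84 = 43600 Pa.

43.6 kPa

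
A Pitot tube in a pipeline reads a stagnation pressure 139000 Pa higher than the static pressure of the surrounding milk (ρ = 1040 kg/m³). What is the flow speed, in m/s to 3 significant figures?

v = 16.3 m/s

The dynamic pressure equals the rise in static pressure at the stagnation point: ΔP = ½ρv².
v = √(2ΔP/ρ) = √(2·139000/1040) = 16.3 m/s.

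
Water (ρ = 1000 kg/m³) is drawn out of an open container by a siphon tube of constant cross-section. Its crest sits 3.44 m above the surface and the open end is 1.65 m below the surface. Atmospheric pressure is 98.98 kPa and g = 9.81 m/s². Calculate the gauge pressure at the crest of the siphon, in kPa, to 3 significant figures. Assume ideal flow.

P_gauge ≈ -49.9 kPa

Bernoulli surface→outlet gives ½v² = g·h_out, so v = √(2·9.81·1.65) = 5.69 m/s.
The bore is uniform, so the speed at the crest is the same v. Bernoulli surface→crest: P_atm = P_top + ½ρv² + ρg·h_top.
P_top = 98980 − ½·1000·5.69² − 1000·9.81·3.44 = 49000 Pa. So P_gauge = P_top − P_atm = -49900 Pa.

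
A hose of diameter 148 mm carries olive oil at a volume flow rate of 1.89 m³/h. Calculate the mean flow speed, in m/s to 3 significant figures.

Q = 1.89 m³/h = 0.000525 m³/s.
v = Q/A = 0.000525 / 0.0172 = 0.0305 m/s.

v ≈ 0.0305 m/s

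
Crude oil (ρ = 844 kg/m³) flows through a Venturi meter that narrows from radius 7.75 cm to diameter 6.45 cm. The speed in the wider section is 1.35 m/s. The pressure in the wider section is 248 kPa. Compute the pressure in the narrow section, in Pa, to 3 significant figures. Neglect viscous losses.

Continuity gives A₁v₁ = A₂v₂, so v₂ = (189 cm²)/(32.7 cm²) × 1.35 m/s = 7.80 m/s.
Bernoulli (h₁ = h₂): P₁ − P₂ = ½ρ(v₂² − v₁²).
P₂ = P₁ − ½ρ(v₂² − v₁²) = 248000 − ½·844·(7.80² − 1.35²) = 248000 − 24900 = 223000 Pa.

P₂ ≈ 223000 Pa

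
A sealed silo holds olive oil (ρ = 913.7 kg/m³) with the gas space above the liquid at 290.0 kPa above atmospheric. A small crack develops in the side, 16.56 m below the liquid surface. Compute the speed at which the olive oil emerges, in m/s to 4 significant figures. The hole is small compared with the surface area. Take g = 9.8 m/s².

v ≈ 30.97 m/s

Take point 1 at the surface (v₁ ≈ 0) and point 2 at the hole (at atmospheric pressure). Bernoulli: P₁ + ρg h = P_atm + ½ρv₂².
With P₁ − P_atm = 290000 Pa, v₂ = √(2gh + 2ΔP/ρ) = √(2·9.8·16.56 + 2·290000/913.7) = 30.97 m/s.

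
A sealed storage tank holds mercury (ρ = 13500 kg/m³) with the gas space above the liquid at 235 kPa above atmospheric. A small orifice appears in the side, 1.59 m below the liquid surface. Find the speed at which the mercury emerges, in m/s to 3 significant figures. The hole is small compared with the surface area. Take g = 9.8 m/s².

Take point 1 at the surface (v₁ ≈ 0) and point 2 at the hole (at atmospheric pressure). Bernoulli: P₁ + ρg h = P_atm + ½ρv₂².
With P₁ − P_atm = 235000 Pa, v₂ = √(2gh + 2ΔP/ρ) = √(2·9.8·1.59 + 2·235000/13500) = 8.12 m/s.

v ≈ 8.12 m/s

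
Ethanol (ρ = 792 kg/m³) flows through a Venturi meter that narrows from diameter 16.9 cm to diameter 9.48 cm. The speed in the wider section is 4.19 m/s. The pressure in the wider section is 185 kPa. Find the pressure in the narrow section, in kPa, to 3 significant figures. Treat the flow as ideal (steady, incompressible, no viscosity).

P₂ ≈ 122 kPa

By continuity, v₂ = v₁·A₁/A₂ = 4.19·(224/70.6) = 13.3 m/s.
With no height change, Bernoulli's equation is P₁ + ½ρv₁² = P₂ + ½ρv₂².
P₂ = P₁ − ½ρ(v₂² − v₁²) = 185000 − ½·792·(13.3² − 4.19²) = 185000 − 63300 = 122000 Pa.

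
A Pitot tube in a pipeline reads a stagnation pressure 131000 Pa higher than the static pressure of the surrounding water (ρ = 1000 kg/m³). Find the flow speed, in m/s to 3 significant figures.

v = 16.2 m/s

The dynamic pressure equals the rise in static pressure at the stagnation point: ΔP = ½ρv².
v = √(2ΔP/ρ) = √(2·131000/1000) = 16.2 m/s.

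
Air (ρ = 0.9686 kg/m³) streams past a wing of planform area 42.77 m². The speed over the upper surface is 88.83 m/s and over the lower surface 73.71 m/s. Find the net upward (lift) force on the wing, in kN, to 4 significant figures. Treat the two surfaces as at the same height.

50.91 kN

The faster flow above has the lower pressure; Bernoulli (same height) gives ΔP = ½ρ(v_up² − v_low²).
ΔP = ½·0.9686·(88.83² − 73.71²) = 1190 Pa.
Lift = ΔP · A = 1190 × 42.77 = 50910 N.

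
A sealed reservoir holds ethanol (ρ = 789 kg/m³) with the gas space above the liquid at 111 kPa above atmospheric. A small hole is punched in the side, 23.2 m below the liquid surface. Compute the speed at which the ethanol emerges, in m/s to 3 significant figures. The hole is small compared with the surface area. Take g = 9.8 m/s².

Take point 1 at the surface (v₁ ≈ 0) and point 2 at the hole (at atmospheric pressure). Bernoulli: P₁ + ρg h = P_atm + ½ρv₂².
With P₁ − P_atm = 111000 Pa, v₂ = √(2gh + 2ΔP/ρ) = √(2·9.8·23.2 + 2·111000/789) = 27.1 m/s.

v = 27.1 m/s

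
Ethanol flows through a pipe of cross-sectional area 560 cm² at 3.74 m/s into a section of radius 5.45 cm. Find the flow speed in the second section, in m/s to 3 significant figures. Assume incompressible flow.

By continuity, v₂ = v₁·A₁/A₂ = 3.74·(560/93.3) = 22.4 m/s.

22.4 m/s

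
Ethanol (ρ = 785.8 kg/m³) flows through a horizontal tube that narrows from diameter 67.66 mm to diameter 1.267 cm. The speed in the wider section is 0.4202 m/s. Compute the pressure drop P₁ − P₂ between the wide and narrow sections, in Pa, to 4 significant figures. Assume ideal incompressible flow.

ΔP ≈ 56350 Pa

Continuity gives A₁v₁ = A₂v₂, so v₂ = (35.95 cm²)/(1.261 cm²) × 0.4202 m/s = 11.98 m/s.
The pipe is horizontal, so Bernoulli reduces to P₁ + ½ρv₁² = P₂ + ½ρv₂².
P₁ − P₂ = ½·785.8·(11.98² − 0.4202²) = ½·785.8·143.4 = 56350 Pa.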